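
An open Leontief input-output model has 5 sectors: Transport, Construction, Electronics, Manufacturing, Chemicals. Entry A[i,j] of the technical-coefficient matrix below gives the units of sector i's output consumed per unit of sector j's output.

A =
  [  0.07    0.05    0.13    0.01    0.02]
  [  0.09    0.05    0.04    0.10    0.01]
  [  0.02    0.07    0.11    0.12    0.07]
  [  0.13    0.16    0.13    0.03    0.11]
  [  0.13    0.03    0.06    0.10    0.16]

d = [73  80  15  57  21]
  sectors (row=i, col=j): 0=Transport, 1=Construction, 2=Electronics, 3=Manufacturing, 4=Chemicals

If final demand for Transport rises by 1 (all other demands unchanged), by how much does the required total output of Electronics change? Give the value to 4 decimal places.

Form M = I − A:
  [  0.93   -0.05   -0.13   -0.01   -0.02]
  [ -0.09    0.95   -0.04   -0.10   -0.01]
  [ -0.02   -0.07    0.89   -0.12   -0.07]
  [ -0.13   -0.16   -0.13    0.97   -0.11]
  [ -0.13   -0.03   -0.06   -0.10    0.84]
Leontief inverse L = M⁻¹:
  [  1.0999    0.0800    0.1742    0.0460    0.0477]
  [  0.1310    1.0891    0.0896    0.1289    0.0404]
  [  0.0784    0.1234    1.1740    0.1715    0.1236]
  [  0.2027    0.2166    0.2113    1.0989    0.1689]
  [  0.2046    0.0859    0.1392    0.1548    1.2282]
Total output x = L · d:
  x_0 = 1.0999·73 + 0.0800·80 + 0.1742·15 + 0.0460·57 + 0.0477·21 = 92.9274
  x_1 = 0.1310·73 + 1.0891·80 + 0.0896·15 + 0.1289·57 + 0.0404·21 = 106.2320
  x_2 = 0.0784·73 + 0.1234·80 + 1.1740·15 + 0.1715·57 + 0.1236·21 = 45.5830
  x_3 = 0.2027·73 + 0.2166·80 + 0.2113·15 + 1.0989·57 + 0.1689·21 = 101.4844
  x_4 = 0.2046·73 + 0.0859·80 + 0.1392·15 + 0.1548·57 + 1.2282·21 = 58.5130
Δx_2 = L[2,0] · Δd_0 = 0.0784 · 1 = 0.0784

0.0784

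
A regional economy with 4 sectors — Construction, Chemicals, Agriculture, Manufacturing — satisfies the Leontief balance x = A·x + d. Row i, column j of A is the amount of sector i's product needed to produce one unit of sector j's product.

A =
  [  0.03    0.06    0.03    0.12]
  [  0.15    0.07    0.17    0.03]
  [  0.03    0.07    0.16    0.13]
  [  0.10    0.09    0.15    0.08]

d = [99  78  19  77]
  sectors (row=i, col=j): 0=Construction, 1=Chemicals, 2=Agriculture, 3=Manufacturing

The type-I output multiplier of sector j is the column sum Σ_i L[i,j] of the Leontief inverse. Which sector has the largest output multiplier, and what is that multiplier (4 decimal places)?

Agriculture (1.8219)

Form M = I − A:
  [  0.97   -0.06   -0.03   -0.12]
  [ -0.15    0.93   -0.17   -0.03]
  [ -0.03   -0.07    0.84   -0.13]
  [ -0.10   -0.09   -0.15    0.92]
Leontief inverse L = M⁻¹:
  [  1.0632    0.0897    0.0835    0.1534]
  [  0.1902    1.1157    0.2498    0.0965]
  [  0.0765    0.1175    1.2510    0.1906]
  [  0.1466    0.1381    0.2375    1.1441]
Total output x = L · d:
  x_0 = 1.0632·99 + 0.0897·78 + 0.0835·19 + 0.1534·77 = 125.6549
  x_1 = 0.1902·99 + 1.1157·78 + 0.2498·19 + 0.0965·77 = 118.0293
  x_2 = 0.0765·99 + 0.1175·78 + 1.2510·19 + 0.1906·77 = 55.1887
  x_3 = 0.1466·99 + 0.1381·78 + 0.2375·19 + 1.1441·77 = 117.8983
Output multipliers (column sums of L):
  Construction: 1.4766
  Chemicals: 1.4610
  Agriculture: 1.8219
  Manufacturing: 1.5846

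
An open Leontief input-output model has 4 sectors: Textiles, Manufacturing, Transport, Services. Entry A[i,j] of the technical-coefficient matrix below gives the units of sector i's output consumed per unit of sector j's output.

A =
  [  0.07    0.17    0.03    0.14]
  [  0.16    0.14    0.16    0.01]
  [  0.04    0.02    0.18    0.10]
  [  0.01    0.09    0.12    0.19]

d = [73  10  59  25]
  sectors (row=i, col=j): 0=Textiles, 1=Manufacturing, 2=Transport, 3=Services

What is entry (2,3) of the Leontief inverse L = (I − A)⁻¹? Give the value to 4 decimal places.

Form M = I − A:
  [  0.93   -0.17   -0.03   -0.14]
  [ -0.16    0.86   -0.16   -0.01]
  [ -0.04   -0.02    0.82   -0.10]
  [ -0.01   -0.09   -0.12    0.81]
Leontief inverse L = M⁻¹:
  [  1.1253    0.2475    0.1205    0.2124]
  [  0.2222    1.2217    0.2590    0.0855]
  [  0.0662    0.0599    1.2581    0.1675]
  [  0.0484    0.1477    0.2167    1.2715]
Total output x = L · d:
  x_0 = 1.1253·73 + 0.2475·10 + 0.1205·59 + 0.2124·25 = 97.0460
  x_1 = 0.2222·73 + 1.2217·10 + 0.2590·59 + 0.0855·25 = 45.8595
  x_2 = 0.0662·73 + 0.0599·10 + 1.2581·59 + 0.1675·25 = 83.8500
  x_3 = 0.0484·73 + 0.1477·10 + 0.2167·59 + 1.2715·25 = 49.5800

L[2,3] = 0.1675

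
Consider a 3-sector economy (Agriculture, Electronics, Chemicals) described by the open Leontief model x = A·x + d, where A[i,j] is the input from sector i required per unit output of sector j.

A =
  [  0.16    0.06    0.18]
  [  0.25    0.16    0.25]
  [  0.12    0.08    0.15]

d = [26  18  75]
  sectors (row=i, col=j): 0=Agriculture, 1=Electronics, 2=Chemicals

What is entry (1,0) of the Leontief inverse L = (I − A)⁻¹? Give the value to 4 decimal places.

L[1,0] = 0.4436

Form M = I − A:
  [  0.84   -0.06   -0.18]
  [ -0.25    0.84   -0.25]
  [ -0.12   -0.08    0.85]
Leontief inverse L = M⁻¹:
  [  1.2695    0.1196    0.3040]
  [  0.4436    1.2666    0.4665]
  [  0.2210    0.1361    1.2633]
Total output x = L · d:
  x_0 = 1.2695·26 + 0.1196·18 + 0.3040·75 = 57.9626
  x_1 = 0.4436·26 + 1.2666·18 + 0.4665·75 = 69.3169
  x_2 = 0.2210·26 + 0.1361·18 + 1.2633·75 = 102.9422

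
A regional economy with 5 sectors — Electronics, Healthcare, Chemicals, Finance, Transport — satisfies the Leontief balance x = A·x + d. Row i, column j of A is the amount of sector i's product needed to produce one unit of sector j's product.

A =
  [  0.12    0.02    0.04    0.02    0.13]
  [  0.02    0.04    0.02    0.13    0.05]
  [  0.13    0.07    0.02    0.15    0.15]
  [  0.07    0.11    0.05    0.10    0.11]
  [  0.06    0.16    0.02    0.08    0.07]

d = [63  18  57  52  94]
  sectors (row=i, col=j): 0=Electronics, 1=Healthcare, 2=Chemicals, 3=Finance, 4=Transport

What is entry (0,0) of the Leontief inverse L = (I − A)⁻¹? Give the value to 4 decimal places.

L[0,0] = 1.1633

Form M = I − A:
  [  0.88   -0.02   -0.04   -0.02   -0.13]
  [ -0.02    0.96   -0.02   -0.13   -0.05]
  [ -0.13   -0.07    0.98   -0.15   -0.15]
  [ -0.07   -0.11   -0.05    0.90   -0.11]
  [ -0.06   -0.16   -0.02   -0.08    0.93]
Leontief inverse L = M⁻¹:
  [  1.1633    0.0656    0.0556    0.0608    0.1823]
  [  0.0494    1.0799    0.0346    0.1709    0.0908]
  [  0.1911    0.1437    1.0470    0.2199    0.2293]
  [  0.1191    0.1705    0.0714    1.1659    0.1752]
  [  0.0979    0.2078    0.0382    0.1383    1.1227]
Total output x = L · d:
  x_0 = 1.1633·63 + 0.0656·18 + 0.0556·57 + 0.0608·52 + 0.1823·94 = 97.9443
  x_1 = 0.0494·63 + 1.0799·18 + 0.0346·57 + 0.1709·52 + 0.0908·94 = 41.9493
  x_2 = 0.1911·63 + 0.1437·18 + 1.0470·57 + 0.2199·52 + 0.2293·94 = 107.2975
  x_3 = 0.1191·63 + 0.1705·18 + 0.0714·57 + 1.1659·52 + 0.1752·94 = 91.7384
  x_4 = 0.0979·63 + 0.2078·18 + 0.0382·57 + 0.1383·52 + 1.1227·94 = 124.8103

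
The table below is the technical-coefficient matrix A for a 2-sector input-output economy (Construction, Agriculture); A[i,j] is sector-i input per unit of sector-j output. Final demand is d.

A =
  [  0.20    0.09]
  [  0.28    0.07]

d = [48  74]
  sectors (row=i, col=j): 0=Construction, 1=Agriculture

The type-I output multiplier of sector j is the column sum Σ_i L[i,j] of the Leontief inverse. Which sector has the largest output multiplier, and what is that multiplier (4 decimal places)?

Construction (1.6834)

Form M = I − A:
  [  0.80   -0.09]
  [ -0.28    0.93]
Leontief inverse L = M⁻¹:
  [  1.2938    0.1252]
  [  0.3895    1.1130]
Total output x = L · d:
  x_0 = 1.2938·48 + 0.1252·74 = 71.3689
  x_1 = 0.3895·48 + 1.1130·74 = 101.0573
Output multipliers (column sums of L):
  Construction: 1.6834
  Agriculture: 1.2382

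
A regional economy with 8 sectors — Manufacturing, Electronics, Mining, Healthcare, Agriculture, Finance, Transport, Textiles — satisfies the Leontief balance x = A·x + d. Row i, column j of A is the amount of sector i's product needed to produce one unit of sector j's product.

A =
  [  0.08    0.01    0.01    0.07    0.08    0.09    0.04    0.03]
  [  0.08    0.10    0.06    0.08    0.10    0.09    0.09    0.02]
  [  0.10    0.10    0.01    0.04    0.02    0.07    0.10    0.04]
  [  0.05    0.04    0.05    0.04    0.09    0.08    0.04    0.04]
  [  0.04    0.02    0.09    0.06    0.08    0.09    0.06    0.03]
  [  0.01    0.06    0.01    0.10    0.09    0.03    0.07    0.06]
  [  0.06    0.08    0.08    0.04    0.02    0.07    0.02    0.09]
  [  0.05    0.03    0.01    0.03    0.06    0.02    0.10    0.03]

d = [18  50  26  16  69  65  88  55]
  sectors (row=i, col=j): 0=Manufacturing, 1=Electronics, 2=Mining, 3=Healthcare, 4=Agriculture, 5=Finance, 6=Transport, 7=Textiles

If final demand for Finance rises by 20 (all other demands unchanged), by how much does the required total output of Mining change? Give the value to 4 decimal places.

2.6340

Form M = I − A:
  [  0.92   -0.01   -0.01   -0.07   -0.08   -0.09   -0.04   -0.03]
  [ -0.08    0.90   -0.06   -0.08   -0.10   -0.09   -0.09   -0.02]
  [ -0.10   -0.10    0.99   -0.04   -0.02   -0.07   -0.10   -0.04]
  [ -0.05   -0.04   -0.05    0.96   -0.09   -0.08   -0.04   -0.04]
  [ -0.04   -0.02   -0.09   -0.06    0.92   -0.09   -0.06   -0.03]
  [ -0.01   -0.06   -0.01   -0.10   -0.09    0.97   -0.07   -0.06]
  [ -0.06   -0.08   -0.08   -0.04   -0.02   -0.07    0.98   -0.09]
  [ -0.05   -0.03   -0.01   -0.03   -0.06   -0.02   -0.10    0.97]
Leontief inverse L = M⁻¹:
  [  1.1176    0.0438    0.0407    0.1152    0.1336    0.1399    0.0830    0.0624]
  [  0.1456    1.1639    0.1115    0.1504    0.1812    0.1718    0.1609    0.0705]
  [  0.1514    0.1492    1.0475    0.0949    0.0829    0.1317    0.1533    0.0798]
  [  0.0929    0.0812    0.0833    1.0877    0.1449    0.1333    0.0901    0.0739]
  [  0.0877    0.0674    0.1253    0.1106    1.1369    0.1477    0.1142    0.0687]
  [  0.0529    0.1016    0.0487    0.1443    0.1457    1.0847    0.1184    0.0943]
  [  0.1098    0.1275    0.1101    0.0899    0.0784    0.1250    1.0779    0.1244]
  [  0.0844    0.0617    0.0390    0.0643    0.0992    0.0624    0.1343    1.0585]
Total output x = L · d:
  x_0 = 1.1176·18 + 0.0438·50 + 0.0407·26 + 0.1152·16 + 0.1336·69 + 0.1399·65 + 0.0830·88 + 0.0624·55 = 54.2575
  x_1 = 0.1456·18 + 1.1639·50 + 0.1115·26 + 0.1504·16 + 0.1812·69 + 0.1718·65 + 0.1609·88 + 0.0705·55 = 107.8323
  x_2 = 0.1514·18 + 0.1492·50 + 1.0475·26 + 0.0949·16 + 0.0829·69 + 0.1317·65 + 0.1533·88 + 0.0798·55 = 71.0913
  x_3 = 0.0929·18 + 0.0812·50 + 0.0833·26 + 1.0877·16 + 0.1449·69 + 0.1333·65 + 0.0901·88 + 0.0739·55 = 55.9661
  x_4 = 0.0877·18 + 0.0674·50 + 0.1253·26 + 0.1106·16 + 1.1369·69 + 0.1477·65 + 0.1142·88 + 0.0687·55 = 111.8509
  x_5 = 0.0529·18 + 0.1016·50 + 0.0487·26 + 0.1443·16 + 0.1457·69 + 1.0847·65 + 0.1184·88 + 0.0943·55 = 105.7666
  x_6 = 0.1098·18 + 0.1275·50 + 0.1101·26 + 0.0899·16 + 0.0784·69 + 0.1250·65 + 1.0779·88 + 0.1244·55 = 127.8887
  x_7 = 0.0844·18 + 0.0617·50 + 0.0390·26 + 0.0643·16 + 0.0992·69 + 0.0624·65 + 0.1343·88 + 1.0585·55 = 87.5804
Δx_2 = L[2,5] · Δd_5 = 0.1317 · 20 = 2.6340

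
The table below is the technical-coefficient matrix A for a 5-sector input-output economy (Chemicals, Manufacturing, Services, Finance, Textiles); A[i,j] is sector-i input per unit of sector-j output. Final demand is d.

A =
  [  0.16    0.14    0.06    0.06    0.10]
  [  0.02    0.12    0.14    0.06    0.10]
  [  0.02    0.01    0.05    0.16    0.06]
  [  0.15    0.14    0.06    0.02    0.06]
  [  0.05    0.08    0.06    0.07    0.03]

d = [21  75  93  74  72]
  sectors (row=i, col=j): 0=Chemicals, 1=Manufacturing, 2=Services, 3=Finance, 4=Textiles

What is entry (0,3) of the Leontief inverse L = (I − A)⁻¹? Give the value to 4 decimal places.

Form M = I − A:
  [  0.84   -0.14   -0.06   -0.06   -0.10]
  [ -0.02    0.88   -0.14   -0.06   -0.10]
  [ -0.02   -0.01    0.95   -0.16   -0.06]
  [ -0.15   -0.14   -0.06    0.98   -0.06]
  [ -0.05   -0.08   -0.06   -0.07    0.97]
Leontief inverse L = M⁻¹:
  [  1.2309    0.2320    0.1302    0.1227    0.1665]
  [  0.0627    1.1808    0.1948    0.1185    0.1476]
  [  0.0669    0.0618    1.0839    0.1914    0.0922]
  [  0.2068    0.2159    0.1201    1.0743    0.1175]
  [  0.0877    0.1287    0.0985    0.1055    1.0659]
Total output x = L · d:
  x_0 = 1.2309·21 + 0.2320·75 + 0.1302·93 + 0.1227·74 + 0.1665·72 = 76.4193
  x_1 = 0.0627·21 + 1.1808·75 + 0.1948·93 + 0.1185·74 + 0.1476·72 = 127.3843
  x_2 = 0.0669·21 + 0.0618·75 + 1.0839·93 + 0.1914·74 + 0.0922·72 = 127.6422
  x_3 = 0.2068·21 + 0.2159·75 + 0.1201·93 + 1.0743·74 + 0.1175·72 = 119.6606
  x_4 = 0.0877·21 + 0.1287·75 + 0.0985·93 + 0.1055·74 + 1.0659·72 = 105.2026

L[0,3] = 0.1227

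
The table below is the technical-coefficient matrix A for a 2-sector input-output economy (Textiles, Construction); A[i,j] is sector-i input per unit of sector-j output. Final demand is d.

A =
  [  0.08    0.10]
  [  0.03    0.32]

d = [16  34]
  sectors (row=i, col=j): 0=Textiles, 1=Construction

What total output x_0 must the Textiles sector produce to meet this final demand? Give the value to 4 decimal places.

22.9361

Form M = I − A:
  [  0.92   -0.10]
  [ -0.03    0.68]
Leontief inverse L = M⁻¹:
  [  1.0922    0.1606]
  [  0.0482    1.4777]
Total output x = L · d:
  x_0 = 1.0922·16 + 0.1606·34 = 22.9361
  x_1 = 0.0482·16 + 1.4777·34 = 51.0119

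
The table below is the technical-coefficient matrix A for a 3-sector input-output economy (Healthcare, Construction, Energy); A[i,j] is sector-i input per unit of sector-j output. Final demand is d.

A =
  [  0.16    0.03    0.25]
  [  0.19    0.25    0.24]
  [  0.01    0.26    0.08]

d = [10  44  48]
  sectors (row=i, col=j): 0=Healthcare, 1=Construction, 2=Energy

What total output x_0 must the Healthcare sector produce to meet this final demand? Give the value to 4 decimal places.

Form M = I − A:
  [  0.84   -0.03   -0.25]
  [ -0.19    0.75   -0.24]
  [ -0.01   -0.26    0.92]
Leontief inverse L = M⁻¹:
  [  1.2363    0.1824    0.3835]
  [  0.3491    1.5174    0.4907]
  [  0.1121    0.4308    1.2298]
Total output x = L · d:
  x_0 = 1.2363·10 + 0.1824·44 + 0.3835·48 = 38.7989
  x_1 = 0.3491·10 + 1.5174·44 + 0.4907·48 = 93.8100
  x_2 = 0.1121·10 + 0.4308·44 + 1.2298·48 = 79.1072

38.7989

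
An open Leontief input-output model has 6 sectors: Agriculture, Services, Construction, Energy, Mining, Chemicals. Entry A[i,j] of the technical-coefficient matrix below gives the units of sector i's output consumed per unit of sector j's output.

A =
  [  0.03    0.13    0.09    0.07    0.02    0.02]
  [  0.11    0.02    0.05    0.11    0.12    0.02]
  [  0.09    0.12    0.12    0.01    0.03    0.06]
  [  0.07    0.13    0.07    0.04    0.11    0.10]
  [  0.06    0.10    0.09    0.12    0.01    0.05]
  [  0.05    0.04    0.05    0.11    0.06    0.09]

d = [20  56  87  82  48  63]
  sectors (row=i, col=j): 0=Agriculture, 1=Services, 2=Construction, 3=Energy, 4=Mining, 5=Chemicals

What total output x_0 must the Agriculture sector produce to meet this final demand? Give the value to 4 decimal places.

Form M = I − A:
  [  0.97   -0.13   -0.09   -0.07   -0.02   -0.02]
  [ -0.11    0.98   -0.05   -0.11   -0.12   -0.02]
  [ -0.09   -0.12    0.88   -0.01   -0.03   -0.06]
  [ -0.07   -0.13   -0.07    0.96   -0.11   -0.10]
  [ -0.06   -0.10   -0.09   -0.12    0.99   -0.05]
  [ -0.05   -0.04   -0.05   -0.11   -0.06    0.91]
Leontief inverse L = M⁻¹:
  [  1.0799    0.1844    0.1397    0.1155    0.0645    0.0532]
  [  0.1599    1.0963    0.1119    0.1658    0.1617    0.0621]
  [  0.1444    0.1836    1.1797    0.0641    0.0739    0.0961]
  [  0.1344    0.2055    0.1393    1.1140    0.1646    0.1481]
  [  0.1160    0.1688    0.1492    0.1728    1.0623    0.0935]
  [  0.0982    0.1044    0.1041    0.1632    0.1046    1.1339]
Total output x = L · d:
  x_0 = 1.0799·20 + 0.1844·56 + 0.1397·87 + 0.1155·82 + 0.0645·48 + 0.0532·63 = 59.9990
  x_1 = 0.1599·20 + 1.0963·56 + 0.1119·87 + 0.1658·82 + 0.1617·48 + 0.0621·63 = 99.5933
  x_2 = 0.1444·20 + 0.1836·56 + 1.1797·87 + 0.0641·82 + 0.0739·48 + 0.0961·63 = 130.6551
  x_3 = 0.1344·20 + 0.2055·56 + 0.1393·87 + 1.1140·82 + 0.1646·48 + 0.1481·63 = 134.8974
  x_4 = 0.1160·20 + 0.1688·56 + 0.1492·87 + 0.1728·82 + 1.0623·48 + 0.0935·63 = 95.7992
  x_5 = 0.0982·20 + 0.1044·56 + 0.1041·87 + 0.1632·82 + 0.1046·48 + 1.1339·63 = 106.7067

59.9990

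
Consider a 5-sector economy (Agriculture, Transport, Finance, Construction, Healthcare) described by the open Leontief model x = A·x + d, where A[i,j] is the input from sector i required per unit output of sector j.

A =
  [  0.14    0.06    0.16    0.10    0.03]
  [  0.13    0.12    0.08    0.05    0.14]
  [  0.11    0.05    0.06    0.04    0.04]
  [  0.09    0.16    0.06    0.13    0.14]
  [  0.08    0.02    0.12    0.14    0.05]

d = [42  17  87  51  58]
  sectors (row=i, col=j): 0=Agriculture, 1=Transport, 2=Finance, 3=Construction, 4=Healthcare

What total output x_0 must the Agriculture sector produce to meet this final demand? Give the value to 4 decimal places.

Form M = I − A:
  [  0.86   -0.06   -0.16   -0.10   -0.03]
  [ -0.13    0.88   -0.08   -0.05   -0.14]
  [ -0.11   -0.05    0.94   -0.04   -0.04]
  [ -0.09   -0.16   -0.06    0.87   -0.14]
  [ -0.08   -0.02   -0.12   -0.14    0.95]
Leontief inverse L = M⁻¹:
  [  1.2418    0.1330    0.2461    0.1770    0.0953]
  [  0.2370    1.1925    0.1776    0.1379    0.2110]
  [  0.1738    0.0934    1.1172    0.0895    0.0795]
  [  0.2102    0.2533    0.1657    1.2332    0.2327]
  [  0.1625    0.0854    0.1900    0.2109    1.1094]
Total output x = L · d:
  x_0 = 1.2418·42 + 0.1330·17 + 0.2461·87 + 0.1770·51 + 0.0953·58 = 90.3834
  x_1 = 0.2370·42 + 1.1925·17 + 0.1776·87 + 0.1379·51 + 0.2110·58 = 64.9486
  x_2 = 0.1738·42 + 0.0934·17 + 1.1172·87 + 0.0895·51 + 0.0795·58 = 115.2591
  x_3 = 0.2102·42 + 0.2533·17 + 0.1657·87 + 1.2332·51 + 0.2327·58 = 103.9413
  x_4 = 0.1625·42 + 0.0854·17 + 0.1900·87 + 0.2109·51 + 1.1094·58 = 99.9079

90.3834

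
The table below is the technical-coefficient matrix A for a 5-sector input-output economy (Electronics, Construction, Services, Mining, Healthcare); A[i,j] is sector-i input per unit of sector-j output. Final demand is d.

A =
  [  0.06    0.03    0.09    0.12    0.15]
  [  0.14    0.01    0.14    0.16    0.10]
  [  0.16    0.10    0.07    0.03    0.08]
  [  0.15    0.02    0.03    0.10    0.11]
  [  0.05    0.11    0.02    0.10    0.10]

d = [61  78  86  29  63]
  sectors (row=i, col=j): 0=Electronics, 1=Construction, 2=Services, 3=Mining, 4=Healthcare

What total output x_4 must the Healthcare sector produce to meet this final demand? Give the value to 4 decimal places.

103.3674

Form M = I − A:
  [  0.94   -0.03   -0.09   -0.12   -0.15]
  [ -0.14    0.99   -0.14   -0.16   -0.10]
  [ -0.16   -0.10    0.93   -0.03   -0.08]
  [ -0.15   -0.02   -0.03    0.90   -0.11]
  [ -0.05   -0.11   -0.02   -0.10    0.90]
Leontief inverse L = M⁻¹:
  [  1.1421    0.0782    0.1337    0.1968    0.2350]
  [  0.2433    1.0654    0.1965    0.2514    0.2071]
  [  0.2403    0.1423    1.1273    0.1138    0.1700]
  [  0.2188    0.0591    0.0721    1.1746    0.1930]
  [  0.1228    0.1443    0.0645    0.1747    1.1747]
Total output x = L · d:
  x_0 = 1.1421·61 + 0.0782·78 + 0.1337·86 + 0.1968·29 + 0.2350·63 = 107.7768
  x_1 = 0.2433·61 + 1.0654·78 + 0.1965·86 + 0.2514·29 + 0.2071·63 = 135.1778
  x_2 = 0.2403·61 + 0.1423·78 + 1.1273·86 + 0.1138·29 + 0.1700·63 = 136.7127
  x_3 = 0.2188·61 + 0.0591·78 + 0.0721·86 + 1.1746·29 + 0.1930·63 = 70.3799
  x_4 = 0.1228·61 + 0.1443·78 + 0.0645·86 + 0.1747·29 + 1.1747·63 = 103.3674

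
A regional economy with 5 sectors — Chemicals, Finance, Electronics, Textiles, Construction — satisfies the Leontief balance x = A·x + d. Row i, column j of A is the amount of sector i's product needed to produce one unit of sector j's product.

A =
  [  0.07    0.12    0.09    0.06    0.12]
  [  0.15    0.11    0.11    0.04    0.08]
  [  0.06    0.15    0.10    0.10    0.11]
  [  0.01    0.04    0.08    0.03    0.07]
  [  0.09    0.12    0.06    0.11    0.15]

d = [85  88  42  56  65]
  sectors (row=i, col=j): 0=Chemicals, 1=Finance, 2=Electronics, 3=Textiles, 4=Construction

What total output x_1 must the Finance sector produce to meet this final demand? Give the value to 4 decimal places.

Form M = I − A:
  [  0.93   -0.12   -0.09   -0.06   -0.12]
  [ -0.15    0.89   -0.11   -0.04   -0.08]
  [ -0.06   -0.15    0.90   -0.10   -0.11]
  [ -0.01   -0.04   -0.08    0.97   -0.07]
  [ -0.09   -0.12   -0.06   -0.11    0.85]
Leontief inverse L = M⁻¹:
  [  1.1427    0.2162    0.1656    0.1208    0.2131]
  [  0.2270    1.2156    0.1926    0.1044    0.1800]
  [  0.1396    0.2543    1.1849    0.1652    0.2106]
  [  0.0448    0.0895    0.1177    1.0629    0.1175]
  [  0.1687    0.2240    0.1436    0.1767    1.2545]
Total output x = L · d:
  x_0 = 1.1427·85 + 0.2162·88 + 0.1656·42 + 0.1208·56 + 0.2131·65 = 143.7261
  x_1 = 0.2270·85 + 1.2156·88 + 0.1926·42 + 0.1044·56 + 0.1800·65 = 151.9072
  x_2 = 0.1396·85 + 0.2543·88 + 1.1849·42 + 0.1652·56 + 0.2106·65 = 106.9519
  x_3 = 0.0448·85 + 0.0895·88 + 0.1177·42 + 1.0629·56 + 0.1175·65 = 83.7903
  x_4 = 0.1687·85 + 0.2240·88 + 0.1436·42 + 0.1767·56 + 1.2545·65 = 131.5274

151.9072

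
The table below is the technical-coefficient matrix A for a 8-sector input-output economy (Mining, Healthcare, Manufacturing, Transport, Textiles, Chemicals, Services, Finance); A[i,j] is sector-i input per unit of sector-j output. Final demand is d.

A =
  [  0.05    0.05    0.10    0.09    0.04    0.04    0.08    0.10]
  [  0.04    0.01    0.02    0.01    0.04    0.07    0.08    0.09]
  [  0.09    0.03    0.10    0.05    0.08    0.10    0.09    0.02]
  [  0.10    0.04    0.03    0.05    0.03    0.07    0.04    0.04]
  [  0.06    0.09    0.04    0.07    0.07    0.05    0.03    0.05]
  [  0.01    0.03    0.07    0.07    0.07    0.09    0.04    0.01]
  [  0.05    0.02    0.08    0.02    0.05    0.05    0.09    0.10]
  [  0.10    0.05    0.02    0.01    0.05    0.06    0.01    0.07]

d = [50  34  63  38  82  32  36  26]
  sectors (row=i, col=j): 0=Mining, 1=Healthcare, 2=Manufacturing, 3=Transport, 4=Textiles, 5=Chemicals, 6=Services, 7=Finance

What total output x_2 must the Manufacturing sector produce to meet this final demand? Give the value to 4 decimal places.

Form M = I − A:
  [  0.95   -0.05   -0.10   -0.09   -0.04   -0.04   -0.08   -0.10]
  [ -0.04    0.99   -0.02   -0.01   -0.04   -0.07   -0.08   -0.09]
  [ -0.09   -0.03    0.90   -0.05   -0.08   -0.10   -0.09   -0.02]
  [ -0.10   -0.04   -0.03    0.95   -0.03   -0.07   -0.04   -0.04]
  [ -0.06   -0.09   -0.04   -0.07    0.93   -0.05   -0.03   -0.05]
  [ -0.01   -0.03   -0.07   -0.07   -0.07    0.91   -0.04   -0.01]
  [ -0.05   -0.02   -0.08   -0.02   -0.05   -0.05    0.91   -0.10]
  [ -0.10   -0.05   -0.02   -0.01   -0.05   -0.06   -0.01    0.93]
Leontief inverse L = M⁻¹:
  [  1.1166    0.0892    0.1587    0.1344    0.0938    0.1069    0.1371    0.1588]
  [  0.0788    1.0365    0.0582    0.0390    0.0757    0.1116    0.1143    0.1293]
  [  0.1513    0.0720    1.1676    0.1033    0.1386    0.1696    0.1525    0.0785]
  [  0.1432    0.0691    0.0750    1.0872    0.0684    0.1173    0.0822    0.0842]
  [  0.1106    0.1235    0.0852    0.1086    1.1134    0.1040    0.0762    0.0995]
  [  0.0521    0.0588    0.1122    0.1057    0.1103    1.1396    0.0797    0.0450]
  [  0.1038    0.0542    0.1317    0.0578    0.0972    0.1054    1.1378    0.1504]
  [  0.1395    0.0786    0.0594    0.0437    0.0859    0.1026    0.0465    1.1118]
Total output x = L · d:
  x_0 = 1.1166·50 + 0.0892·34 + 0.1587·63 + 0.1344·38 + 0.0938·82 + 0.1069·32 + 0.1371·36 + 0.1588·26 = 94.1475
  x_1 = 0.0788·50 + 1.0365·34 + 0.0582·63 + 0.0390·38 + 0.0757·82 + 0.1116·32 + 0.1143·36 + 0.1293·26 = 61.5891
  x_2 = 0.1513·50 + 0.0720·34 + 1.1676·63 + 0.1033·38 + 0.1386·82 + 0.1696·32 + 0.1525·36 + 0.0785·26 = 111.8216
  x_3 = 0.1432·50 + 0.0691·34 + 0.0750·63 + 1.0872·38 + 0.0684·82 + 0.1173·32 + 0.0822·36 + 0.0842·26 = 70.0671
  x_4 = 0.1106·50 + 0.1235·34 + 0.0852·63 + 0.1086·38 + 1.1134·82 + 0.1040·32 + 0.0762·36 + 0.0995·26 = 119.1849
  x_5 = 0.0521·50 + 0.0588·34 + 0.1122·63 + 0.1057·38 + 0.1103·82 + 1.1396·32 + 0.0797·36 + 0.0450·26 = 65.2456
  x_6 = 0.1038·50 + 0.0542·34 + 0.1317·63 + 0.0578·38 + 0.0972·82 + 0.1054·32 + 1.1378·36 + 0.1504·26 = 73.7404
  x_7 = 0.1395·50 + 0.0786·34 + 0.0594·63 + 0.0437·38 + 0.0859·82 + 0.1026·32 + 0.0465·36 + 1.1118·26 = 55.9599

111.8216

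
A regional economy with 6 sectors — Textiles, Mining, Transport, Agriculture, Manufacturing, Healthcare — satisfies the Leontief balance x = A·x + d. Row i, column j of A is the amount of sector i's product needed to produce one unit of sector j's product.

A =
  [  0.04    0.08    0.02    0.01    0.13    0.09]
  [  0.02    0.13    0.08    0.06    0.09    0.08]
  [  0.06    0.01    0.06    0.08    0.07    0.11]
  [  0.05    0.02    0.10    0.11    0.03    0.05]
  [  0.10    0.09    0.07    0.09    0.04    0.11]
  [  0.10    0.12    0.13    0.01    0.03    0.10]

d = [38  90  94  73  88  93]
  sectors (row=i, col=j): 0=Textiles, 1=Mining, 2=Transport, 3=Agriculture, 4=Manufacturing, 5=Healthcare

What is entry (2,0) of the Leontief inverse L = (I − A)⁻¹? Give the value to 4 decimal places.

Form M = I − A:
  [  0.96   -0.08   -0.02   -0.01   -0.13   -0.09]
  [ -0.02    0.87   -0.08   -0.06   -0.09   -0.08]
  [ -0.06   -0.01    0.94   -0.08   -0.07   -0.11]
  [ -0.05   -0.02   -0.10    0.89   -0.03   -0.05]
  [ -0.10   -0.09   -0.07   -0.09    0.96   -0.11]
  [ -0.10   -0.12   -0.13   -0.01   -0.03    0.90]
Leontief inverse L = M⁻¹:
  [  1.0856    0.1408    0.0742    0.0475    0.1719    0.1538]
  [  0.0706    1.1960    0.1469    0.1106    0.1407    0.1547]
  [  0.1067    0.0606    1.1160    0.1187    0.1106    0.1726]
  [  0.0882    0.0576    0.1485    1.1498    0.0674    0.1042]
  [  0.1531    0.1584    0.1392    0.1380    1.0976    0.1882]
  [  0.1515    0.1898    0.1953    0.0545    0.0912    1.1812]
Total output x = L · d:
  x_0 = 1.0856·38 + 0.1408·90 + 0.0742·94 + 0.0475·73 + 0.1719·88 + 0.1538·93 = 93.7946
  x_1 = 0.0706·38 + 1.1960·90 + 0.1469·94 + 0.1106·73 + 0.1407·88 + 0.1547·93 = 158.9786
  x_2 = 0.1067·38 + 0.0606·90 + 1.1160·94 + 0.1187·73 + 0.1106·88 + 0.1726·93 = 148.8620
  x_3 = 0.0882·38 + 0.0576·90 + 0.1485·94 + 1.1498·73 + 0.0674·88 + 0.1042·93 = 122.0538
  x_4 = 0.1531·38 + 0.1584·90 + 0.1392·94 + 0.1380·73 + 1.0976·88 + 0.1882·93 = 157.3216
  x_5 = 0.1515·38 + 0.1898·90 + 0.1953·94 + 0.0545·73 + 0.0912·88 + 1.1812·93 = 163.0546

L[2,0] = 0.1067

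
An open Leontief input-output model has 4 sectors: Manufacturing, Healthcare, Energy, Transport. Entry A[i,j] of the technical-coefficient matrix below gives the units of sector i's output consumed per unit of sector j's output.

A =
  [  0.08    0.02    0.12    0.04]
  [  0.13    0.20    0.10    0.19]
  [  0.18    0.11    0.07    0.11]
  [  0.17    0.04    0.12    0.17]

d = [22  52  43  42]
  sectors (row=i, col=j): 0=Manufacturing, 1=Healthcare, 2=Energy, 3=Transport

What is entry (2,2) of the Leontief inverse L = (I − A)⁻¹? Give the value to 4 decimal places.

Form M = I − A:
  [  0.92   -0.02   -0.12   -0.04]
  [ -0.13    0.80   -0.10   -0.19]
  [ -0.18   -0.11    0.93   -0.11]
  [ -0.17   -0.04   -0.12    0.83]
Leontief inverse L = M⁻¹:
  [  1.1437    0.0558    0.1652    0.0898]
  [  0.2911    1.3049    0.2220    0.3422]
  [  0.2901    0.1770    1.1586    0.2080]
  [  0.2902    0.0999    0.2120    1.2698]
Total output x = L · d:
  x_0 = 1.1437·22 + 0.0558·52 + 0.1652·43 + 0.0898·42 = 38.9365
  x_1 = 0.2911·22 + 1.3049·52 + 0.2220·43 + 0.3422·42 = 98.1764
  x_2 = 0.2901·22 + 0.1770·52 + 1.1586·43 + 0.2080·42 = 74.1409
  x_3 = 0.2902·22 + 0.0999·52 + 0.2120·43 + 1.2698·42 = 74.0279

L[2,2] = 1.1586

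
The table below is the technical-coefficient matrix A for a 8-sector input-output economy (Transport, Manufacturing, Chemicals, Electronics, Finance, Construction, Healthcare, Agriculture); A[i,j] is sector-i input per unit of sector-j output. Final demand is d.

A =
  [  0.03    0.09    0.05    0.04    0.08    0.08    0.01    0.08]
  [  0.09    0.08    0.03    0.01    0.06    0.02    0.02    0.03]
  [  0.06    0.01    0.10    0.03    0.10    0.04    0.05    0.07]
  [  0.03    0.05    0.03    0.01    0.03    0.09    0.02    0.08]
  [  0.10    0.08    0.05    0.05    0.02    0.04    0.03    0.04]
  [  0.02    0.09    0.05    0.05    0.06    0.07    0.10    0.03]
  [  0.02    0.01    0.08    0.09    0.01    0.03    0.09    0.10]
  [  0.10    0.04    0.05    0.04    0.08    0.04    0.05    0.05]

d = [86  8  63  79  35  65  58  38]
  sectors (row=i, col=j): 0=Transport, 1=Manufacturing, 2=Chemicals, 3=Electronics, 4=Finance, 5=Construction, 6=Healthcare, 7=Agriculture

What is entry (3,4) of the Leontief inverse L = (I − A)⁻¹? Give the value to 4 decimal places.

Form M = I − A:
  [  0.97   -0.09   -0.05   -0.04   -0.08   -0.08   -0.01   -0.08]
  [ -0.09    0.92   -0.03   -0.01   -0.06   -0.02   -0.02   -0.03]
  [ -0.06   -0.01    0.90   -0.03   -0.10   -0.04   -0.05   -0.07]
  [ -0.03   -0.05   -0.03    0.99   -0.03   -0.09   -0.02   -0.08]
  [ -0.10   -0.08   -0.05   -0.05    0.98   -0.04   -0.03   -0.04]
  [ -0.02   -0.09   -0.05   -0.05   -0.06    0.93   -0.10   -0.03]
  [ -0.02   -0.01   -0.08   -0.09   -0.01   -0.03    0.91   -0.10]
  [ -0.10   -0.04   -0.05   -0.04   -0.08   -0.04   -0.05    0.95]
Leontief inverse L = M⁻¹:
  [  1.0805    0.1388    0.0913    0.0692    0.1258    0.1187    0.0453    0.1217]
  [  0.1266    1.1179    0.0605    0.0318    0.0945    0.0487    0.0419    0.0630]
  [  0.1087    0.0533    1.1480    0.0639    0.1467    0.0803    0.0870    0.1187]
  [  0.0656    0.0861    0.0619    1.0339    0.0655    0.1194    0.0502    0.1117]
  [  0.1399    0.1229    0.0875    0.0757    1.0626    0.0769    0.0587    0.0818]
  [  0.0651    0.1341    0.0949    0.0838    0.1014    1.1082    0.1401    0.0778]
  [  0.0608    0.0438    0.1240    0.1212    0.0518    0.0682    1.1274    0.1489]
  [  0.1453    0.0864    0.0931    0.0718    0.1242    0.0805    0.0834    1.0971]
Total output x = L · d:
  x_0 = 1.0805·86 + 0.1388·8 + 0.0913·63 + 0.0692·79 + 0.1258·35 + 0.1187·65 + 0.0453·58 + 0.1217·38 = 124.6282
  x_1 = 0.1266·86 + 1.1179·8 + 0.0605·63 + 0.0318·79 + 0.0945·35 + 0.0487·65 + 0.0419·58 + 0.0630·38 = 37.4577
  x_2 = 0.1087·86 + 0.0533·8 + 1.1480·63 + 0.0639·79 + 0.1467·35 + 0.0803·65 + 0.0870·58 + 0.1187·38 = 107.0618
  x_3 = 0.0656·86 + 0.0861·8 + 0.0619·63 + 1.0339·79 + 0.0655·35 + 0.1194·65 + 0.0502·58 + 0.1117·38 = 109.1166
  x_4 = 0.1399·86 + 0.1229·8 + 0.0875·63 + 0.0757·79 + 1.0626·35 + 0.0769·65 + 0.0587·58 + 0.0818·38 = 73.2111
  x_5 = 0.0651·86 + 0.1341·8 + 0.0949·63 + 0.0838·79 + 0.1014·35 + 1.1082·65 + 0.1401·58 + 0.0778·38 = 105.9324
  x_6 = 0.0608·86 + 0.0438·8 + 0.1240·63 + 0.1212·79 + 0.0518·35 + 0.0682·65 + 1.1274·58 + 0.1489·38 = 100.2697
  x_7 = 0.1453·86 + 0.0864·8 + 0.0931·63 + 0.0718·79 + 0.1242·35 + 0.0805·65 + 0.0834·58 + 1.0971·38 = 80.8280

L[3,4] = 0.0655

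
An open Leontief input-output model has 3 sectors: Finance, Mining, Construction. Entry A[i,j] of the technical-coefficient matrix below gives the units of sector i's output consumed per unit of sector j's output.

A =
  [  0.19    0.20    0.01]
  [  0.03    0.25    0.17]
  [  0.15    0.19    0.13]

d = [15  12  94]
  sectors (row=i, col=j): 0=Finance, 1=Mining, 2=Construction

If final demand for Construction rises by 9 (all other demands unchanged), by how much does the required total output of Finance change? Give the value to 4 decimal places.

0.7609

Form M = I − A:
  [  0.81   -0.20   -0.01]
  [ -0.03    0.75   -0.17]
  [ -0.15   -0.19    0.87]
Leontief inverse L = M⁻¹:
  [  1.2635    0.3584    0.0845]
  [  0.1051    1.4326    0.2811]
  [  0.2408    0.3746    1.2254]
Total output x = L · d:
  x_0 = 1.2635·15 + 0.3584·12 + 0.0845·94 = 31.1999
  x_1 = 0.1051·15 + 1.4326·12 + 0.2811·94 = 45.1950
  x_2 = 0.2408·15 + 0.3746·12 + 1.2254·94 = 123.2954
Δx_0 = L[0,2] · Δd_2 = 0.0845 · 9 = 0.7609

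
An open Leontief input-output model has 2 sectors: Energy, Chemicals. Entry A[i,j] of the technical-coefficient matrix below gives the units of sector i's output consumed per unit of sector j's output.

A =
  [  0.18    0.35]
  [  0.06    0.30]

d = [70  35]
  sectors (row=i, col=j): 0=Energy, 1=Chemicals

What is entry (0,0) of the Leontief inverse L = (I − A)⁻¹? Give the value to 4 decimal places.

L[0,0] = 1.2658

Form M = I − A:
  [  0.82   -0.35]
  [ -0.06    0.70]
Leontief inverse L = M⁻¹:
  [  1.2658    0.6329]
  [  0.1085    1.4828]
Total output x = L · d:
  x_0 = 1.2658·70 + 0.6329·35 = 110.7595
  x_1 = 0.1085·70 + 1.4828·35 = 59.4937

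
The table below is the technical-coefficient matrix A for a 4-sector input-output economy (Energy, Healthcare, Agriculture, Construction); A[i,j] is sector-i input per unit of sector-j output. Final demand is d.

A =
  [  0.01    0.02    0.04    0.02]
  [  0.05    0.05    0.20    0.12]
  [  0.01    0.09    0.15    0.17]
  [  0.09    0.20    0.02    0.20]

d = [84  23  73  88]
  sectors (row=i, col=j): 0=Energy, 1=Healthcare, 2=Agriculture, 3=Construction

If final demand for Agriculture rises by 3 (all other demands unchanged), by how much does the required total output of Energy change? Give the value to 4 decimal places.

0.1718

Form M = I − A:
  [  0.99   -0.02   -0.04   -0.02]
  [ -0.05    0.95   -0.20   -0.12]
  [ -0.01   -0.09    0.85   -0.17]
  [ -0.09   -0.20   -0.02    0.80]
Leontief inverse L = M⁻¹:
  [  1.0164    0.0359    0.0573    0.0430]
  [  0.0807    1.1287    0.2748    0.2297]
  [  0.0476    0.1781    1.2274    0.2887]
  [  0.1357    0.2907    0.1058    1.3195]
Total output x = L · d:
  x_0 = 1.0164·84 + 0.0359·23 + 0.0573·73 + 0.0430·88 = 94.1646
  x_1 = 0.0807·84 + 1.1287·23 + 0.2748·73 + 0.2297·88 = 73.0107
  x_2 = 0.0476·84 + 0.1781·23 + 1.2274·73 + 0.2887·88 = 123.1055
  x_3 = 0.1357·84 + 0.2907·23 + 0.1058·73 + 1.3195·88 = 141.9238
Δx_0 = L[0,2] · Δd_2 = 0.0573 · 3 = 0.1718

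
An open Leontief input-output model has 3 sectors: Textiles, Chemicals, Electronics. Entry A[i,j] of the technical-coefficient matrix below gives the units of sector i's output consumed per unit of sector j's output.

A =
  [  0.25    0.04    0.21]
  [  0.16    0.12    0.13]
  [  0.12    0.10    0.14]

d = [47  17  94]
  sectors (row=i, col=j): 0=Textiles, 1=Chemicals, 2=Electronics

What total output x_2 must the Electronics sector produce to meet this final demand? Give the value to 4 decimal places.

Form M = I − A:
  [  0.75   -0.04   -0.21]
  [ -0.16    0.88   -0.13]
  [ -0.12   -0.10    0.86]
Leontief inverse L = M⁻¹:
  [  1.4136    0.1053    0.3611]
  [  0.2912    1.1779    0.2492]
  [  0.2311    0.1517    1.2421]
Total output x = L · d:
  x_0 = 1.4136·47 + 0.1053·17 + 0.3611·94 = 102.1700
  x_1 = 0.2912·47 + 1.1779·17 + 0.2492·94 = 57.1288
  x_2 = 0.2311·47 + 0.1517·17 + 1.2421·94 = 130.2015

130.2015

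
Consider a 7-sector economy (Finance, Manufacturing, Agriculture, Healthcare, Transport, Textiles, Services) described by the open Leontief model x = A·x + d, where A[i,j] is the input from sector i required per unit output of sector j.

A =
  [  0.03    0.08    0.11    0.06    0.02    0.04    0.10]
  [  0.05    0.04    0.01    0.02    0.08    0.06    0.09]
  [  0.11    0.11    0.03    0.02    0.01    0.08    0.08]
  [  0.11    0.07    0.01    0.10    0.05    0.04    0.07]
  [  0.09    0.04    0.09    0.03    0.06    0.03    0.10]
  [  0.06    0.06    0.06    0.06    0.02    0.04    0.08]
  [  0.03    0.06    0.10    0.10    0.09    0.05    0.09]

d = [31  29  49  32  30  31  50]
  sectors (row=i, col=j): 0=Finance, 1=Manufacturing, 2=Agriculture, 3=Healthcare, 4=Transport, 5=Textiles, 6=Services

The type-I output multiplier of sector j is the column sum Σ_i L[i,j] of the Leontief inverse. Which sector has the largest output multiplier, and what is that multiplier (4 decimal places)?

Form M = I − A:
  [  0.97   -0.08   -0.11   -0.06   -0.02   -0.04   -0.10]
  [ -0.05    0.96   -0.01   -0.02   -0.08   -0.06   -0.09]
  [ -0.11   -0.11    0.97   -0.02   -0.01   -0.08   -0.08]
  [ -0.11   -0.07   -0.01    0.90   -0.05   -0.04   -0.07]
  [ -0.09   -0.04   -0.09   -0.03    0.94   -0.03   -0.10]
  [ -0.06   -0.06   -0.06   -0.06   -0.02    0.96   -0.08]
  [ -0.03   -0.06   -0.10   -0.10   -0.09   -0.05    0.91]
Leontief inverse L = M⁻¹:
  [  1.0827    0.1334    0.1530    0.1045    0.0593    0.0811    0.1673]
  [  0.0885    1.0786    0.0528    0.0569    0.1131    0.0890    0.1457]
  [  0.1540    0.1596    1.0778    0.0637    0.0484    0.1181    0.1481]
  [  0.1608    0.1213    0.0590    1.1496    0.0906    0.0772    0.1400]
  [  0.1408    0.0941    0.1414    0.0747    1.0981    0.0698    0.1698]
  [  0.1038    0.1054    0.0996    0.1003    0.0537    1.0740    0.1386]
  [  0.0958    0.1215    0.1529    0.1534    0.1362    0.0959    1.1701]
Total output x = L · d:
  x_0 = 1.0827·31 + 0.1334·29 + 0.1530·49 + 0.1045·32 + 0.0593·30 + 0.0811·31 + 0.1673·50 = 60.9334
  x_1 = 0.0885·31 + 1.0786·29 + 0.0528·49 + 0.0569·32 + 0.1131·30 + 0.0890·31 + 0.1457·50 = 51.8686
  x_2 = 0.1540·31 + 0.1596·29 + 1.0778·49 + 0.0637·32 + 0.0484·30 + 0.1181·31 + 0.1481·50 = 76.7696
  x_3 = 0.1608·31 + 0.1213·29 + 0.0590·49 + 1.1496·32 + 0.0906·30 + 0.0772·31 + 0.1400·50 = 60.2906
  x_4 = 0.1408·31 + 0.0941·29 + 0.1414·49 + 0.0747·32 + 1.0981·30 + 0.0698·31 + 0.1698·50 = 60.0090
  x_5 = 0.1038·31 + 0.1054·29 + 0.0996·49 + 0.1003·32 + 0.0537·30 + 1.0740·31 + 0.1386·50 = 56.1964
  x_6 = 0.0958·31 + 0.1215·29 + 0.1529·49 + 0.1534·32 + 0.1362·30 + 0.0959·31 + 1.1701·50 = 84.4580
Output multipliers (column sums of L):
  Finance: 1.8265
  Manufacturing: 1.8140
  Agriculture: 1.7364
  Healthcare: 1.7032
  Transport: 1.5994
  Textiles: 1.6051
  Services: 2.0795

Services (2.0795)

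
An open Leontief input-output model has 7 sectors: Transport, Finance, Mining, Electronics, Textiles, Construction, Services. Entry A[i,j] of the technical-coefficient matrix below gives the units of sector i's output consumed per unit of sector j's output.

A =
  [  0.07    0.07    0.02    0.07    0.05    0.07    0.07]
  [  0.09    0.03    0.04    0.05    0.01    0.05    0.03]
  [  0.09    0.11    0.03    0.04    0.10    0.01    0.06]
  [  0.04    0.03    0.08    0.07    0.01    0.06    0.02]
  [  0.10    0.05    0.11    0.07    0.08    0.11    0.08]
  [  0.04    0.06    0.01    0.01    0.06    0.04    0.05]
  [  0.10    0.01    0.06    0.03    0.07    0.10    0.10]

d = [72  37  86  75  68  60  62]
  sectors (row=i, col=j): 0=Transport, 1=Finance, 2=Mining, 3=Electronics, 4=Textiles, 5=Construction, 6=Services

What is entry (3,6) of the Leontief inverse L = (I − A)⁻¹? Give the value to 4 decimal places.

L[3,6] = 0.0471

Form M = I − A:
  [  0.93   -0.07   -0.02   -0.07   -0.05   -0.07   -0.07]
  [ -0.09    0.97   -0.04   -0.05   -0.01   -0.05   -0.03]
  [ -0.09   -0.11    0.97   -0.04   -0.10   -0.01   -0.06]
  [ -0.04   -0.03   -0.08    0.93   -0.01   -0.06   -0.02]
  [ -0.10   -0.05   -0.11   -0.07    0.92   -0.11   -0.08]
  [ -0.04   -0.06   -0.01   -0.01   -0.06    0.96   -0.05]
  [ -0.10   -0.01   -0.06   -0.03   -0.07   -0.10    0.90]
Leontief inverse L = M⁻¹:
  [  1.1208    0.1028    0.0535    0.1034    0.0849    0.1153    0.1104]
  [  0.1248    1.0564    0.0607    0.0742    0.0353    0.0795    0.0582]
  [  0.1500    0.1466    1.0695    0.0797    0.1389    0.0616    0.1054]
  [  0.0754    0.0586    0.1022    1.0937    0.0370    0.0871    0.0471]
  [  0.1754    0.1049    0.1572    0.1177    1.1380    0.1723    0.1410]
  [  0.0762    0.0817    0.0331    0.0320    0.0849    1.0717    0.0787]
  [  0.1605    0.0521    0.0972    0.0668    0.1183    0.1532    1.1523]
Total output x = L · d:
  x_0 = 1.1208·72 + 0.1028·37 + 0.0535·86 + 0.1034·75 + 0.0849·68 + 0.1153·60 + 0.1104·62 = 116.3964
  x_1 = 0.1248·72 + 1.0564·37 + 0.0607·86 + 0.0742·75 + 0.0353·68 + 0.0795·60 + 0.0582·62 = 69.6272
  x_2 = 0.1500·72 + 0.1466·37 + 1.0695·86 + 0.0797·75 + 0.1389·68 + 0.0616·60 + 0.1054·62 = 133.8634
  x_3 = 0.0754·72 + 0.0586·37 + 0.1022·86 + 1.0937·75 + 0.0370·68 + 0.0871·60 + 0.0471·62 = 109.0752
  x_4 = 0.1754·72 + 0.1049·37 + 0.1572·86 + 0.1177·75 + 1.1380·68 + 0.1723·60 + 0.1410·62 = 135.3063
  x_5 = 0.0762·72 + 0.0817·37 + 0.0331·86 + 0.0320·75 + 0.0849·68 + 1.0717·60 + 0.0787·62 = 88.7063
  x_6 = 0.1605·72 + 0.0521·37 + 0.0972·86 + 0.0668·75 + 0.1183·68 + 0.1532·60 + 1.1523·62 = 115.5356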